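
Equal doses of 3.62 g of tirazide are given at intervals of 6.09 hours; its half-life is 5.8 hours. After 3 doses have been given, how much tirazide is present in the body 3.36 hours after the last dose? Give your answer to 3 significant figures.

4.16 g

The 3 doses were given 15.54, 9.45, 3.36 hours ago.
Total = 3.62·(1/2)^(15.54/5.8) + 3.62·(1/2)^(9.45/5.8) + 3.62·(1/2)^(3.36/5.8)
      = 0.56514 + 1.1701 + 2.4228 ≈ 4.1581 g.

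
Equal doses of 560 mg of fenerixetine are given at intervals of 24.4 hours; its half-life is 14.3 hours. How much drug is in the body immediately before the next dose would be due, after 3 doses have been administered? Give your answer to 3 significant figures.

240 mg

The 3 doses were given 73.2, 48.8, 24.4 hours ago.
Total = 560·(1/2)^(73.2/14.3) + 560·(1/2)^(48.8/14.3) + 560·(1/2)^(24.4/14.3)
      = 16.116 + 52.589 + 171.61 ≈ 240.31 mg.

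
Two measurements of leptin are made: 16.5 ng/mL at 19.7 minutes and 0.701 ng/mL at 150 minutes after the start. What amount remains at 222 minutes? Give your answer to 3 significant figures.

0.122 ng/mL

Over Δt = 150 − 19.7 = 130.3 minutes, the level fell by a factor of 16.5/0.701 ≈ 23.538.
n = log₂(23.538) ≈ 4.5569 half-lives, so t½ = 130.3/4.5569 ≈ 28.594 minutes.
From t = 150 to t = 222: 0.701 × (1/2)^((222−150)/28.594) ≈ 0.12238 ng/mL.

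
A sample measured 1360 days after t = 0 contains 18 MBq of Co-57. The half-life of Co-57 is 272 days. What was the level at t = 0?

Number of half-lives elapsed: n = 1360/272 ≈ 5.
A₀ = A × 2^n = 18 × 2^5 = 18 × 32 ≈ 576 MBq.

576 MBq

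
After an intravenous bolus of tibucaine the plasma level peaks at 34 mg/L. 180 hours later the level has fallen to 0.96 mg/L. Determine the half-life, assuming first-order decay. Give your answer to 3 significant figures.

35.0 hours

A/A₀ = 0.96/34 ≈ 0.028235.
n = log₂(35.417) ≈ 5.1464 half-lives elapsed in 180 hours.
t½ = 180/5.1464 ≈ 34.976 hours.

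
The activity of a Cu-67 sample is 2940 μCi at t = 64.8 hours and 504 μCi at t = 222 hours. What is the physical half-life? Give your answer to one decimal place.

Over Δt = 222 − 64.8 = 157.2 hours, the level fell by a factor of 2940/504 ≈ 5.8333.
n = log₂(5.8333) ≈ 2.5443 half-lives, so t½ = 157.2/2.5443 ≈ 61.785 hours.

61.8 hours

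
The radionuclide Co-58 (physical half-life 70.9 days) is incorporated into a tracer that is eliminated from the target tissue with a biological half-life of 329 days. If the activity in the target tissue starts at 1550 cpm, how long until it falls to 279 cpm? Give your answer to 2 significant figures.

1/t_eff = 1/t_phys + 1/t_biol = 1/70.9 + 1/329 = 0.017144 per day.
t_eff = 70.9 × 329 / (70.9 + 329) ≈ 58.33 days.
n = log₂(1550/279) ≈ 2.4739; t = 2.4739 × 58.33 ≈ 144.3 days.

140 days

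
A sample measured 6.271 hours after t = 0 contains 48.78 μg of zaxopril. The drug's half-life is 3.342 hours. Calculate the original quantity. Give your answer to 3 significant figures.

179 μg

Number of half-lives elapsed: n = 6.271/3.342 ≈ 1.8764.
A₀ = A × 2^n = 48.78 × 2^1.8764 = 48.78 × 3.6716 ≈ 179.1 μg.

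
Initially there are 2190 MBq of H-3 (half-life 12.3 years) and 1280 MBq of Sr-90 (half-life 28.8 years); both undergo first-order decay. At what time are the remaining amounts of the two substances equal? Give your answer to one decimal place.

16.6 years

Set 2190·(1/2)^(t/12.3) = 1280·(1/2)^(t/28.8).
Taking log₂: log₂(2190/1280) = t·(1/12.3 − 1/28.8).
log₂(1.7109) = 0.77479; 1/12.3 − 1/28.8 = 0.046579.
t = 0.77479 / 0.046579 ≈ 16.634 years.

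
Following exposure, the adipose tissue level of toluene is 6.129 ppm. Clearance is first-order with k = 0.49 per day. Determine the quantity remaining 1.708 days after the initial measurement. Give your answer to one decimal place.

t½ = ln 2 / k = 0.69315 / 0.49 ≈ 1.4146 days.
Number of half-lives: n = 1.708/1.4146 ≈ 1.2074.
Remaining = 6.129 × (1/2)^1.2074 = 6.129 × 0.43304 ≈ 2.6541 ppm.

2.7 ppm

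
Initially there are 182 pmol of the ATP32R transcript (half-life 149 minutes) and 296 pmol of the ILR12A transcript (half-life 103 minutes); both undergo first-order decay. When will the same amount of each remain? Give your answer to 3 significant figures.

234 minutes

Set 182·(1/2)^(t/149) = 296·(1/2)^(t/103).
Taking log₂: log₂(182/296) = t·(1/149 − 1/103).
log₂(0.61486) = -0.70166; 1/149 − 1/103 = -0.0029973.
t = -0.70166 / -0.0029973 ≈ 234.09 minutes.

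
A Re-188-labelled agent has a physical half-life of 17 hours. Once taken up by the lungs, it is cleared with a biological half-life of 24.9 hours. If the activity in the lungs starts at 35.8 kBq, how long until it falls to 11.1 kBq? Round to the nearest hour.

1/t_eff = 1/t_phys + 1/t_biol = 1/17 + 1/24.9 = 0.098984 per hour.
t_eff = 17 × 24.9 / (17 + 24.9) ≈ 10.103 hours.
n = log₂(35.8/11.1) ≈ 1.6894; t = 1.6894 × 10.103 ≈ 17.067 hours.

17 hours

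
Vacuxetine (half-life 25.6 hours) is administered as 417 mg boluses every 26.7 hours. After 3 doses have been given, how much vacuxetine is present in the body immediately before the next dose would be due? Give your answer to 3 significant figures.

348 mg

The 3 doses were given 80.1, 53.4, 26.7 hours ago.
Total = 417·(1/2)^(80.1/25.6) + 417·(1/2)^(53.4/25.6) + 417·(1/2)^(26.7/25.6)
      = 47.67 + 98.221 + 202.38 ≈ 348.27 mg.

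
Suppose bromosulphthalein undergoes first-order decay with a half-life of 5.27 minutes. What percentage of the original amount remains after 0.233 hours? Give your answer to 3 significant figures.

15.9%

0.233 hours = 13.98 minutes.
n = 13.98/5.27 ≈ 2.6528 half-lives.
Fraction remaining = (1/2)^2.6528 ≈ 0.15902, i.e. 15.902%.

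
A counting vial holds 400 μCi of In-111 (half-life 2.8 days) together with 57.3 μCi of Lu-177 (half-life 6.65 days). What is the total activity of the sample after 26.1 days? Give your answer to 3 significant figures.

In-111: 400 × (1/2)^(26.1/2.8) = 400 × (1/2)^9.3214 ≈ 0.62522 μCi.
Lu-177: 57.3 × (1/2)^(26.1/6.65) = 57.3 × (1/2)^3.9248 ≈ 3.7728 μCi.
Total = 0.62522 + 3.7728 ≈ 4.3981 μCi.

4.40 μCi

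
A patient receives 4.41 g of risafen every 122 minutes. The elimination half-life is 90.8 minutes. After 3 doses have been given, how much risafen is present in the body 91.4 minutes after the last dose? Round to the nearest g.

The 3 doses were given 335.4, 213.4, 91.4 minutes ago.
Total = 4.41·(1/2)^(335.4/90.8) + 4.41·(1/2)^(213.4/90.8) + 4.41·(1/2)^(91.4/90.8)
      = 0.34079 + 0.86487 + 2.1949 ≈ 3.4006 g.

3 g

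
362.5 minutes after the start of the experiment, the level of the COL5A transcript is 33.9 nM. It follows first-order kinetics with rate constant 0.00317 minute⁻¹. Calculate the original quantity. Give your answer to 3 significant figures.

t½ = ln 2 / k = 0.69315 / 0.00317 ≈ 218.66 minutes.
Number of half-lives elapsed: n = 362.5/218.66 ≈ 1.6578.
A₀ = A × 2^n = 33.9 × 2^1.6578 = 33.9 × 3.1554 ≈ 106.97 nM.

107 nM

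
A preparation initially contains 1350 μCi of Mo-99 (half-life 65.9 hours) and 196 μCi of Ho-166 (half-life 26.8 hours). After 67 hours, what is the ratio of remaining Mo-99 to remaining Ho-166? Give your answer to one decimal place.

19.3

Mo-99: 1350 × (1/2)^(67/65.9) = 1350 × (1/2)^1.0167 ≈ 667.24 μCi.
Ho-166: 196 × (1/2)^(67/26.8) = 196 × (1/2)^2.5 ≈ 34.648 μCi.
Ratio ≈ 667.24 / 34.648 ≈ 19.257.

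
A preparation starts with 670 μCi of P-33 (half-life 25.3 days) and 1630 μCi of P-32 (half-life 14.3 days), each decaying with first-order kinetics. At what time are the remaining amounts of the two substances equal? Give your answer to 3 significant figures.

42.2 days

Set 670·(1/2)^(t/25.3) = 1630·(1/2)^(t/14.3).
Taking log₂: log₂(670/1630) = t·(1/25.3 − 1/14.3).
log₂(0.41104) = -1.2826; 1/25.3 − 1/14.3 = -0.030404.
t = -1.2826 / -0.030404 ≈ 42.186 days.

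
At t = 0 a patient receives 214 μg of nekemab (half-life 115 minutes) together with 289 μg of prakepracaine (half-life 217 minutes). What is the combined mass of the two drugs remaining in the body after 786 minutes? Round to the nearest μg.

nekemab: 214 × (1/2)^(786/115) = 214 × (1/2)^6.8348 ≈ 1.8747 μg.
prakepracaine: 289 × (1/2)^(786/217) = 289 × (1/2)^3.6221 ≈ 23.471 μg.
Total = 1.8747 + 23.471 ≈ 25.346 μg.

25 μg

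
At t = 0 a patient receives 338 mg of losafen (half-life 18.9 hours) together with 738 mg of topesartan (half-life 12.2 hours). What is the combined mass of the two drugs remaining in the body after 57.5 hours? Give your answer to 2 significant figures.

losafen: 338 × (1/2)^(57.5/18.9) = 338 × (1/2)^3.0423 ≈ 41.028 mg.
topesartan: 738 × (1/2)^(57.5/12.2) = 738 × (1/2)^4.7131 ≈ 28.136 mg.
Total = 41.028 + 28.136 ≈ 69.165 mg.

69 mg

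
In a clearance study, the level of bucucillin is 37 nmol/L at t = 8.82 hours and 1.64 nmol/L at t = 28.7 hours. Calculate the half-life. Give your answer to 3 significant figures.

4.42 hours

Over Δt = 28.7 − 8.82 = 19.88 hours, the level fell by a factor of 37/1.64 ≈ 22.561.
n = log₂(22.561) ≈ 4.4958 half-lives, so t½ = 19.88/4.4958 ≈ 4.4219 hours.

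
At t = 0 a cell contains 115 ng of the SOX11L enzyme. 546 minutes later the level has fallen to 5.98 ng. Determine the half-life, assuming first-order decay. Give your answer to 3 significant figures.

A/A₀ = 5.98/115 ≈ 0.052.
n = log₂(19.231) ≈ 4.2653 half-lives elapsed in 546 minutes.
t½ = 546/4.2653 ≈ 128.01 minutes.

128 minutes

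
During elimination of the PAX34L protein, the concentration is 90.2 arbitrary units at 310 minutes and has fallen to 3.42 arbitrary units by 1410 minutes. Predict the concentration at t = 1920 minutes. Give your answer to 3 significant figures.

Over Δt = 1410 − 310 = 1100 minutes, the level fell by a factor of 90.2/3.42 ≈ 26.374.
n = log₂(26.374) ≈ 4.7211 half-lives, so t½ = 1100/4.7211 ≈ 233 minutes.
From t = 1410 to t = 1920: 3.42 × (1/2)^((1920−1410)/233) ≈ 0.75009 arbitrary units.

0.750 arbitrary units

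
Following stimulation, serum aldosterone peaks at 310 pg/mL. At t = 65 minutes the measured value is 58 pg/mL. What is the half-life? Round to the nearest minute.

A/A₀ = 58/310 ≈ 0.1871.
n = log₂(5.3448) ≈ 2.4181 half-lives elapsed in 65 minutes.
t½ = 65/2.4181 ≈ 26.88 minutes.

27 minutes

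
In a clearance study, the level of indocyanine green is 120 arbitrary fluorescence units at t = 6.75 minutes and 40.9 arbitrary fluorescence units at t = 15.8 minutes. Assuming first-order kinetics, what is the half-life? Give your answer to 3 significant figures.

5.83 minutes

Over Δt = 15.8 − 6.75 = 9.05 minutes, the level fell by a factor of 120/40.9 ≈ 2.934.
n = log₂(2.934) ≈ 1.5529 half-lives, so t½ = 9.05/1.5529 ≈ 5.8279 minutes.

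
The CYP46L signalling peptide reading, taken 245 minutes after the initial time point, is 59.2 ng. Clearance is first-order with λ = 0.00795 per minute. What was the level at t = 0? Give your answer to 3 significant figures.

t½ = ln 2 / λ = 0.69315 / 0.00795 ≈ 87.188 minutes.
Number of half-lives elapsed: n = 245/87.188 ≈ 2.81.
A₀ = A × 2^n = 59.2 × 2^2.81 = 59.2 × 7.0129 ≈ 415.16 ng.

415 ng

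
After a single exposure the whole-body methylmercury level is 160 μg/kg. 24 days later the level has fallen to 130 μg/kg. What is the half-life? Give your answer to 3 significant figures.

A/A₀ = 130/160 ≈ 0.8125.
n = log₂(1.2308) ≈ 0.29956 half-lives elapsed in 24 days.
t½ = 24/0.29956 ≈ 80.117 days.

80.1 days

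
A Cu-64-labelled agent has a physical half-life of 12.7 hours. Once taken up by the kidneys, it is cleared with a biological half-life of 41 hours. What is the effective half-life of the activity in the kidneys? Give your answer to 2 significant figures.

9.7 hours

1/t_eff = 1/t_phys + 1/t_biol = 1/12.7 + 1/41 = 0.10313 per hour.
t_eff = 12.7 × 41 / (12.7 + 41) ≈ 9.6965 hours.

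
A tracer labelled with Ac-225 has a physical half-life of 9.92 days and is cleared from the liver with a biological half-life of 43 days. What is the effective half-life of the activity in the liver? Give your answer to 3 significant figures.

8.06 days

1/t_eff = 1/t_phys + 1/t_biol = 1/9.92 + 1/43 = 0.12406 per day.
t_eff = 9.92 × 43 / (9.92 + 43) ≈ 8.0605 days.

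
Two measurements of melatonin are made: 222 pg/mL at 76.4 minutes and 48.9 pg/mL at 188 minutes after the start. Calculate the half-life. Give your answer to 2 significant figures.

51 minutes

Over Δt = 188 − 76.4 = 111.6 minutes, the level fell by a factor of 222/48.9 ≈ 4.5399.
n = log₂(4.5399) ≈ 2.1827 half-lives, so t½ = 111.6/2.1827 ≈ 51.13 minutes.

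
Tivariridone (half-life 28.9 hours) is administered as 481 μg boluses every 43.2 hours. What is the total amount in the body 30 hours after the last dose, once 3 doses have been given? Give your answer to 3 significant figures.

347 μg

The 3 doses were given 116.4, 73.2, 30 hours ago.
Total = 481·(1/2)^(116.4/28.9) + 481·(1/2)^(73.2/28.9) + 481·(1/2)^(30/28.9)
      = 29.491 + 83.114 + 234.24 ≈ 346.84 μg.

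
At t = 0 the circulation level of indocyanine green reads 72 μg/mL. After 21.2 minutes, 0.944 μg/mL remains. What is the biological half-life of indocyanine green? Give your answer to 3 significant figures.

A/A₀ = 0.944/72 ≈ 0.013111.
n = log₂(76.271) ≈ 6.2531 half-lives elapsed in 21.2 minutes.
t½ = 21.2/6.2531 ≈ 3.3903 minutes.

3.39 minutes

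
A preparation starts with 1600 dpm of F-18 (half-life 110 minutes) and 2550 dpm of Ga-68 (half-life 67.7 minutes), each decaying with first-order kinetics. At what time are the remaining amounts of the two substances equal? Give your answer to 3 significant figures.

118 minutes

Set 1600·(1/2)^(t/110) = 2550·(1/2)^(t/67.7).
Taking log₂: log₂(1600/2550) = t·(1/110 − 1/67.7).
log₂(0.62745) = -0.67243; 1/110 − 1/67.7 = -0.0056801.
t = -0.67243 / -0.0056801 ≈ 118.38 minutes.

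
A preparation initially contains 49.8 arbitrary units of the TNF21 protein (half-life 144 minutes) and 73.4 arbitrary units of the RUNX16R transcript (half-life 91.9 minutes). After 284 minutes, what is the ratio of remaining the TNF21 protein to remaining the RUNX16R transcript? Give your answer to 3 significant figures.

1.47

TNF21 protein: 49.8 × (1/2)^(284/144) = 49.8 × (1/2)^1.9722 ≈ 12.692 arbitrary units.
RUNX16R transcript: 73.4 × (1/2)^(284/91.9) = 73.4 × (1/2)^3.0903 ≈ 8.6182 arbitrary units.
Ratio ≈ 12.692 / 8.6182 ≈ 1.4727.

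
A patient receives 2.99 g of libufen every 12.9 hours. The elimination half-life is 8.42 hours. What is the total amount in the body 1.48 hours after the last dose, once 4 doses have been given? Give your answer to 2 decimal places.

The 4 doses were given 40.18, 27.28, 14.38, 1.48 hours ago.
Total = 2.99·(1/2)^(40.18/8.42) + 2.99·(1/2)^(27.28/8.42) + 2.99·(1/2)^(14.38/8.42) + 2.99·(1/2)^(1.48/8.42)
      = 0.10944 + 0.31649 + 0.91529 + 2.647 ≈ 3.9883 g.

3.99 g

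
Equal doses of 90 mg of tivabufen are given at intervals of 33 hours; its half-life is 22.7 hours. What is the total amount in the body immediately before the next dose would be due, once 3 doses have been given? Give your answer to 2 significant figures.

49 mg

The 3 doses were given 99, 66, 33 hours ago.
Total = 90·(1/2)^(99/22.7) + 90·(1/2)^(66/22.7) + 90·(1/2)^(33/22.7)
      = 4.3791 + 11.995 + 32.857 ≈ 49.231 mg.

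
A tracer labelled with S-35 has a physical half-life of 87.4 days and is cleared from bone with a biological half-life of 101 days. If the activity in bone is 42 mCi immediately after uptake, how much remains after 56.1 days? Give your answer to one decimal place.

18.3 mCi

1/t_eff = 1/t_phys + 1/t_biol = 1/87.4 + 1/101 = 0.021343 per day.
t_eff = 87.4 × 101 / (87.4 + 101) ≈ 46.855 days.
Remaining = 42 × (1/2)^(56.1/46.855) = 42 × (1/2)^1.1973 ≈ 18.316 mCi.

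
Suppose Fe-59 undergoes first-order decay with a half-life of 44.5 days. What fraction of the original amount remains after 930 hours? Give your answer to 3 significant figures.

0.547

930 hours = 38.75 days.
n = 38.75/44.5 ≈ 0.87079 half-lives.
Fraction remaining = (1/2)^0.87079 ≈ 0.54685.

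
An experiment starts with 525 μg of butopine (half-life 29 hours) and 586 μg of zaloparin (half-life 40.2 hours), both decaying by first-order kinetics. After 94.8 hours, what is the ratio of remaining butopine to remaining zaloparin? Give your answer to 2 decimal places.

0.48

butopine: 525 × (1/2)^(94.8/29) = 525 × (1/2)^3.269 ≈ 54.463 μg.
zaloparin: 586 × (1/2)^(94.8/40.2) = 586 × (1/2)^2.3582 ≈ 114.29 μg.
Ratio ≈ 54.463 / 114.29 ≈ 0.47654.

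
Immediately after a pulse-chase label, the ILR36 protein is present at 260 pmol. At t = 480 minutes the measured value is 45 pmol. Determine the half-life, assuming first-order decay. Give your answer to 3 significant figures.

A/A₀ = 45/260 ≈ 0.17308.
n = log₂(5.7778) ≈ 2.5305 half-lives elapsed in 480 minutes.
t½ = 480/2.5305 ≈ 189.68 minutes.

190 minutes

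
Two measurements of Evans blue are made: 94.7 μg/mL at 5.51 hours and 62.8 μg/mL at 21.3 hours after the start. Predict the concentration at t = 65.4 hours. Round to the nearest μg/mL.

Over Δt = 21.3 − 5.51 = 15.79 hours, the level fell by a factor of 94.7/62.8 ≈ 1.508.
n = log₂(1.508) ≈ 0.5926 half-lives, so t½ = 15.79/0.5926 ≈ 26.645 hours.
From t = 21.3 to t = 65.4: 62.8 × (1/2)^((65.4−21.3)/26.645) ≈ 19.94 μg/mL.

20 μg/mL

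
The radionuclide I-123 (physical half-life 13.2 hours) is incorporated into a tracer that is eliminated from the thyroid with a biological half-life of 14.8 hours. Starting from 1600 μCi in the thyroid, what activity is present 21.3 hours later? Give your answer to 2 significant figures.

190 μCi

1/t_eff = 1/t_phys + 1/t_biol = 1/13.2 + 1/14.8 = 0.14333 per hour.
t_eff = 13.2 × 14.8 / (13.2 + 14.8) ≈ 6.9771 hours.
Remaining = 1600 × (1/2)^(21.3/6.9771) = 1600 × (1/2)^3.0528 ≈ 192.81 μCi.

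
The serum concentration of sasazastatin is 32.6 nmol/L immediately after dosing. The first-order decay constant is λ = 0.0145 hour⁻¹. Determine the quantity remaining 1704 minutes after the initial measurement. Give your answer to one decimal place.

t½ = ln 2 / λ = 0.69315 / 0.0145 ≈ 47.803 hours.
Convert the elapsed time: 1704 minutes = 28.4 hours.
Number of half-lives: n = 28.4/47.803 ≈ 0.5941.
Remaining = 32.6 × (1/2)^0.5941 = 32.6 × 0.66246 ≈ 21.596 nmol/L.

21.6 nmol/L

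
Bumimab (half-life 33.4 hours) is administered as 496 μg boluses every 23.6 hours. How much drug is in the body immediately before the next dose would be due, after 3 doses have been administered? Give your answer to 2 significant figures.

The 3 doses were given 70.8, 47.2, 23.6 hours ago.
Total = 496·(1/2)^(70.8/33.4) + 496·(1/2)^(47.2/33.4) + 496·(1/2)^(23.6/33.4)
      = 114.12 + 186.24 + 303.93 ≈ 604.3 μg.

600 μg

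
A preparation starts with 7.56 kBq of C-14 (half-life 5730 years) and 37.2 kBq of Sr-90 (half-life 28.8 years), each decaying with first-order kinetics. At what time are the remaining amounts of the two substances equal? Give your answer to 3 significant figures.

Set 7.56·(1/2)^(t/5730) = 37.2·(1/2)^(t/28.8).
Taking log₂: log₂(7.56/37.2) = t·(1/5730 − 1/28.8).
log₂(0.20323) = -2.2988; 1/5730 − 1/28.8 = -0.034548.
t = -2.2988 / -0.034548 ≈ 66.541 years.

66.5 years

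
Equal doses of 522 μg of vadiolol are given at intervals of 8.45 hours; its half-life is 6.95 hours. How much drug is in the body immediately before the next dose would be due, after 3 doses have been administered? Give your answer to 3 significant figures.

The 3 doses were given 25.35, 16.9, 8.45 hours ago.
Total = 522·(1/2)^(25.35/6.95) + 522·(1/2)^(16.9/6.95) + 522·(1/2)^(8.45/6.95)
      = 41.655 + 96.754 + 224.73 ≈ 363.14 μg.

363 μg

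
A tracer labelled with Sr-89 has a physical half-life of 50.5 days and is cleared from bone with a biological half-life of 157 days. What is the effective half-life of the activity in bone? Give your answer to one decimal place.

38.2 days

1/t_eff = 1/t_phys + 1/t_biol = 1/50.5 + 1/157 = 0.026171 per day.
t_eff = 50.5 × 157 / (50.5 + 157) ≈ 38.21 days.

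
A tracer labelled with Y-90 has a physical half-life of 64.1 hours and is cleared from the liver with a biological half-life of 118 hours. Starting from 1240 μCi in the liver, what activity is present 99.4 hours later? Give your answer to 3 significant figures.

236 μCi

1/t_eff = 1/t_phys + 1/t_biol = 1/64.1 + 1/118 = 0.024075 per hour.
t_eff = 64.1 × 118 / (64.1 + 118) ≈ 41.537 hours.
Remaining = 1240 × (1/2)^(99.4/41.537) = 1240 × (1/2)^2.3931 ≈ 236.07 μCi.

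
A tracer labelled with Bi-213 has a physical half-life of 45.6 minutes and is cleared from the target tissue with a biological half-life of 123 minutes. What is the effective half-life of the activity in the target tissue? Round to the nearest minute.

33 minutes

1/t_eff = 1/t_phys + 1/t_biol = 1/45.6 + 1/123 = 0.03006 per minute.
t_eff = 45.6 × 123 / (45.6 + 123) ≈ 33.267 minutes.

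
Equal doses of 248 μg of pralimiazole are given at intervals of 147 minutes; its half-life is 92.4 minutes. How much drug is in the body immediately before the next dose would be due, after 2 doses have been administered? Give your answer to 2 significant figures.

110 μg

The 2 doses were given 294, 147 minutes ago.
Total = 248·(1/2)^(294/92.4) + 248·(1/2)^(147/92.4)
      = 27.329 + 82.327 ≈ 109.66 μg.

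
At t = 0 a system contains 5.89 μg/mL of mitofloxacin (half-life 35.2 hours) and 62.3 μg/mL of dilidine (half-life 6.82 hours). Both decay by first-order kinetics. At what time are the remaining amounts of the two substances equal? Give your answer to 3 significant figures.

Set 5.89·(1/2)^(t/35.2) = 62.3·(1/2)^(t/6.82).
Taking log₂: log₂(5.89/62.3) = t·(1/35.2 − 1/6.82).
log₂(0.094543) = -3.4029; 1/35.2 − 1/6.82 = -0.11822.
t = -3.4029 / -0.11822 ≈ 28.785 hours.

28.8 hours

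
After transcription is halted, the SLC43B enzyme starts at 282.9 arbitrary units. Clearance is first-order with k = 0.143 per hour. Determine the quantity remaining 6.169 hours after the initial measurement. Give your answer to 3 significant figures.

t½ = ln 2 / k = 0.69315 / 0.143 ≈ 4.8472 hours.
Number of half-lives: n = 6.169/4.8472 ≈ 1.2727.
Remaining = 282.9 × (1/2)^1.2727 = 282.9 × 0.41389 ≈ 117.09 arbitrary units.

117 arbitrary units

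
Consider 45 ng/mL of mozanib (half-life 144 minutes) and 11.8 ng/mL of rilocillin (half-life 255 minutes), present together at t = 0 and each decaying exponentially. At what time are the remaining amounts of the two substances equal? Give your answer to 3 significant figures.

639 minutes

Set 45·(1/2)^(t/144) = 11.8·(1/2)^(t/255).
Taking log₂: log₂(45/11.8) = t·(1/144 − 1/255).
log₂(3.8136) = 1.9311; 1/144 − 1/255 = 0.0030229.
t = 1.9311 / 0.0030229 ≈ 638.84 minutes.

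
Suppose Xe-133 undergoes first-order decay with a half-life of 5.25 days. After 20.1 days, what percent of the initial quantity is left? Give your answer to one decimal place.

7.0%

n = 20.1/5.25 ≈ 3.8286 half-lives.
Fraction remaining = (1/2)^3.8286 ≈ 0.070386, i.e. 7.0386%.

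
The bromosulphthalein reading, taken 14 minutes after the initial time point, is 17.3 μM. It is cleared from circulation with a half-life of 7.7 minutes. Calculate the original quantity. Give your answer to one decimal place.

Number of half-lives elapsed: n = 14/7.7 ≈ 1.8182.
A₀ = A × 2^n = 17.3 × 2^1.8182 = 17.3 × 3.5264 ≈ 61.006 μM.

61.0 μM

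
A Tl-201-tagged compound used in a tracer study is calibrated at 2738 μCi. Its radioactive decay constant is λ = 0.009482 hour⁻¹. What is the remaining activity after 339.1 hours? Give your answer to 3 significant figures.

110 μCi

t½ = ln 2 / λ = 0.69315 / 0.009482 ≈ 73.101 hours.
Number of half-lives: n = 339.1/73.101 ≈ 4.6388.
Remaining = 2738 × (1/2)^4.6388 = 2738 × 0.040141 ≈ 109.91 μCi.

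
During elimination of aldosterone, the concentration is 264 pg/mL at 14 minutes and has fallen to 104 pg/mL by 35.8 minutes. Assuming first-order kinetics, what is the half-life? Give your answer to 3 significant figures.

16.2 minutes

Over Δt = 35.8 − 14 = 21.8 minutes, the level fell by a factor of 264/104 ≈ 2.5385.
n = log₂(2.5385) ≈ 1.344 half-lives, so t½ = 21.8/1.344 ≈ 16.221 minutes.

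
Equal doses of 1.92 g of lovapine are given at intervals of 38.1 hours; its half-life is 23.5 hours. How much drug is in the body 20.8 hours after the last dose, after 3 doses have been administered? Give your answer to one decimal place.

The 3 doses were given 97, 58.9, 20.8 hours ago.
Total = 1.92·(1/2)^(97/23.5) + 1.92·(1/2)^(58.9/23.5) + 1.92·(1/2)^(20.8/23.5)
      = 0.10984 + 0.33791 + 1.0396 ≈ 1.4873 g.

1.5 g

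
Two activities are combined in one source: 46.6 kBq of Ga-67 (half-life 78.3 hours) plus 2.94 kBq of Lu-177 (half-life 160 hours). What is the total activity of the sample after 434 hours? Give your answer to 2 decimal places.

1.45 kBq

Ga-67: 46.6 × (1/2)^(434/78.3) = 46.6 × (1/2)^5.5428 ≈ 0.99964 kBq.
Lu-177: 2.94 × (1/2)^(434/160) = 2.94 × (1/2)^2.7125 ≈ 0.44854 kBq.
Total = 0.99964 + 0.44854 ≈ 1.4482 kBq.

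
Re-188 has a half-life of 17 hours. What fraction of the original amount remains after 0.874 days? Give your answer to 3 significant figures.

0.874 days = 20.976 hours.
n = 20.976/17 ≈ 1.2339 half-lives.
Fraction remaining = (1/2)^1.2339 ≈ 0.42517.

0.425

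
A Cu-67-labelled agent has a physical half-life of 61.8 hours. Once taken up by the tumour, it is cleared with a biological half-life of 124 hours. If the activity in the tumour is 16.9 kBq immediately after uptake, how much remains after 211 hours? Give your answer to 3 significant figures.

0.487 kBq

1/t_eff = 1/t_phys + 1/t_biol = 1/61.8 + 1/124 = 0.024246 per hour.
t_eff = 61.8 × 124 / (61.8 + 124) ≈ 41.244 hours.
Remaining = 16.9 × (1/2)^(211/41.244) = 16.9 × (1/2)^5.1159 ≈ 0.48737 kBq.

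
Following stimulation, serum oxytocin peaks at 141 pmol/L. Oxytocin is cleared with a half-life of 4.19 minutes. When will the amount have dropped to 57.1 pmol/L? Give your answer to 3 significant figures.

5.46 minutes

Fraction remaining = 57.1/141 ≈ 0.40496.
n = log₂(141/57.1) = ln(2.4694)/ln 2 ≈ 1.3041 half-lives.
t = n × t½ = 1.3041 × 4.19 ≈ 5.4643 minutes.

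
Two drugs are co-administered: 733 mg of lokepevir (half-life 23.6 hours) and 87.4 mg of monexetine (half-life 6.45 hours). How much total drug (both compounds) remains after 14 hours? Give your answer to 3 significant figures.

lokepevir: 733 × (1/2)^(14/23.6) = 733 × (1/2)^0.59322 ≈ 485.88 mg.
monexetine: 87.4 × (1/2)^(14/6.45) = 87.4 × (1/2)^2.1705 ≈ 19.414 mg.
Total = 485.88 + 19.414 ≈ 505.29 mg.

505 mg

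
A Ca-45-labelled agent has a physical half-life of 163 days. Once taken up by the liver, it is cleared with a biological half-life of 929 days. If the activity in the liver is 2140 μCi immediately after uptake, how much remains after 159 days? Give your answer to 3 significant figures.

1/t_eff = 1/t_phys + 1/t_biol = 1/163 + 1/929 = 0.0072114 per day.
t_eff = 163 × 929 / (163 + 929) ≈ 138.67 days.
Remaining = 2140 × (1/2)^(159/138.67) = 2140 × (1/2)^1.1466 ≈ 966.61 μCi.

967 μCi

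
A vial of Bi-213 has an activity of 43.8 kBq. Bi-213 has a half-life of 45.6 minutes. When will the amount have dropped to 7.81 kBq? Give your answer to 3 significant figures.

113 minutes

Fraction remaining = 7.81/43.8 ≈ 0.17831.
n = log₂(43.8/7.81) = ln(5.6082)/ln 2 ≈ 2.4875 half-lives.
t = n × t½ = 2.4875 × 45.6 ≈ 113.43 minutes.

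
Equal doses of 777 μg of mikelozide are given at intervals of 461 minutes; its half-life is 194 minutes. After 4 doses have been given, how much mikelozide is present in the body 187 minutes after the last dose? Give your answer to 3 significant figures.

493 μg

The 4 doses were given 1570, 1109, 648, 187 minutes ago.
Total = 777·(1/2)^(1570/194) + 777·(1/2)^(1109/194) + 777·(1/2)^(648/194) + 777·(1/2)^(187/194)
      = 2.8461 + 14.777 + 76.722 + 398.34 ≈ 492.68 μg.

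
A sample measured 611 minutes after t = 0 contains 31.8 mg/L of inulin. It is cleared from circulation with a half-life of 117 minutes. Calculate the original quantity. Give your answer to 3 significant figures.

1190 mg/L

Number of half-lives elapsed: n = 611/117 ≈ 5.2222.
A₀ = A × 2^n = 31.8 × 2^5.2222 = 31.8 × 37.329 ≈ 1187.1 mg/L.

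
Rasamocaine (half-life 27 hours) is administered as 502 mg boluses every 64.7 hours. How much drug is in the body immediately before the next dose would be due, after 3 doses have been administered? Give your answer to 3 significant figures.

117 mg

The 3 doses were given 194.1, 129.4, 64.7 hours ago.
Total = 502·(1/2)^(194.1/27) + 502·(1/2)^(129.4/27) + 502·(1/2)^(64.7/27)
      = 3.4406 + 18.113 + 95.356 ≈ 116.91 mg.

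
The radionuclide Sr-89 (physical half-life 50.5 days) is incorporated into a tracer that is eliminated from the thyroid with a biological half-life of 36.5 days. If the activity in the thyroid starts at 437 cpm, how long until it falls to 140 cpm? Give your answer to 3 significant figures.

1/t_eff = 1/t_phys + 1/t_biol = 1/50.5 + 1/36.5 = 0.047199 per day.
t_eff = 50.5 × 36.5 / (50.5 + 36.5) ≈ 21.187 days.
n = log₂(437/140) ≈ 1.6422; t = 1.6422 × 21.187 ≈ 34.793 days.

34.8 days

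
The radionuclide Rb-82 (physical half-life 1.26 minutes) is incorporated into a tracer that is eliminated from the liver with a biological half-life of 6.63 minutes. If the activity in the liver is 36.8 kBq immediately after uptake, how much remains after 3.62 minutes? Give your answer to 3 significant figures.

3.44 kBq

1/t_eff = 1/t_phys + 1/t_biol = 1/1.26 + 1/6.63 = 0.94448 per minute.
t_eff = 1.26 × 6.63 / (1.26 + 6.63) ≈ 1.0588 minutes.
Remaining = 36.8 × (1/2)^(3.62/1.0588) = 36.8 × (1/2)^3.419 ≈ 3.4405 kBq.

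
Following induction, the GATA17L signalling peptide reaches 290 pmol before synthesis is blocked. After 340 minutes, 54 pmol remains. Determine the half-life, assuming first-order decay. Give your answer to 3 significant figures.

A/A₀ = 54/290 ≈ 0.18621.
n = log₂(5.3704) ≈ 2.425 half-lives elapsed in 340 minutes.
t½ = 340/2.425 ≈ 140.2 minutes.

140 minutes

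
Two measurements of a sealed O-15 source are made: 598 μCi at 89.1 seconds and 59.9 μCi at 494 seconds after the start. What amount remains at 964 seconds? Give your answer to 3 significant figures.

4.14 μCi

Over Δt = 494 − 89.1 = 404.9 seconds, the level fell by a factor of 598/59.9 ≈ 9.9833.
n = log₂(9.9833) ≈ 3.3195 half-lives, so t½ = 404.9/3.3195 ≈ 121.98 seconds.
From t = 494 to t = 964: 59.9 × (1/2)^((964−494)/121.98) ≈ 4.1447 μCi.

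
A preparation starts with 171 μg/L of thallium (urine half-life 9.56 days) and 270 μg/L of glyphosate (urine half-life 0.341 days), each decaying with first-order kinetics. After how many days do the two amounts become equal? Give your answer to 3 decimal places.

Set 171·(1/2)^(t/9.56) = 270·(1/2)^(t/0.341).
Taking log₂: log₂(171/270) = t·(1/9.56 − 1/0.341).
log₂(0.63333) = -0.65896; 1/9.56 − 1/0.341 = -2.8279.
t = -0.65896 / -2.8279 ≈ 0.23302 days.

0.233 days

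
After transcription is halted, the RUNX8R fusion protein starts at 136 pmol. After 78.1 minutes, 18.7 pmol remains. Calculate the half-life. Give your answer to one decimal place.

A/A₀ = 18.7/136 ≈ 0.1375.
n = log₂(7.2727) ≈ 2.8625 half-lives elapsed in 78.1 minutes.
t½ = 78.1/2.8625 ≈ 27.284 minutes.

27.3 minutes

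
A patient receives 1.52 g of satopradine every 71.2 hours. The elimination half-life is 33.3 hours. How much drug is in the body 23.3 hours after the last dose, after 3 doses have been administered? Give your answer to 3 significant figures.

The 3 doses were given 165.7, 94.5, 23.3 hours ago.
Total = 1.52·(1/2)^(165.7/33.3) + 1.52·(1/2)^(94.5/33.3) + 1.52·(1/2)^(23.3/33.3)
      = 0.048298 + 0.2126 + 0.93586 ≈ 1.1968 g.

1.20 g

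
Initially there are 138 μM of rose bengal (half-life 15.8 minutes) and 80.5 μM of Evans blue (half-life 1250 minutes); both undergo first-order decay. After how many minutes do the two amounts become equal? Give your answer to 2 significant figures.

Set 138·(1/2)^(t/15.8) = 80.5·(1/2)^(t/1250).
Taking log₂: log₂(138/80.5) = t·(1/15.8 − 1/1250).
log₂(1.7143) = 0.77761; 1/15.8 − 1/1250 = 0.062491.
t = 0.77761 / 0.062491 ≈ 12.443 minutes.

12 minutes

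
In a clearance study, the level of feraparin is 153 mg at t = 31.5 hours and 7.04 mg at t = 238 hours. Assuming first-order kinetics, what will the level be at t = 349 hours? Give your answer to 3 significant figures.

Over Δt = 238 − 31.5 = 206.5 hours, the level fell by a factor of 153/7.04 ≈ 21.733.
n = log₂(21.733) ≈ 4.4418 half-lives, so t½ = 206.5/4.4418 ≈ 46.49 hours.
From t = 238 to t = 349: 7.04 × (1/2)^((349−238)/46.49) ≈ 1.3453 mg.

1.35 mg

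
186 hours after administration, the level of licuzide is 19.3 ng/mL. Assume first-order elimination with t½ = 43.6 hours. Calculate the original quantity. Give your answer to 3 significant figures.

Number of half-lives elapsed: n = 186/43.6 ≈ 4.2661.
A₀ = A × 2^n = 19.3 × 2^4.2661 = 19.3 × 19.24 ≈ 371.34 ng/mL.

371 ng/mL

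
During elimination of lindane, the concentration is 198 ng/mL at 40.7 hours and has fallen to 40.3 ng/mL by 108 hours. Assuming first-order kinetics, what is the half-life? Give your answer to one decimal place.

Over Δt = 108 − 40.7 = 67.3 hours, the level fell by a factor of 198/40.3 ≈ 4.9132.
n = log₂(4.9132) ≈ 2.2966 half-lives, so t½ = 67.3/2.2966 ≈ 29.304 hours.

29.3 hours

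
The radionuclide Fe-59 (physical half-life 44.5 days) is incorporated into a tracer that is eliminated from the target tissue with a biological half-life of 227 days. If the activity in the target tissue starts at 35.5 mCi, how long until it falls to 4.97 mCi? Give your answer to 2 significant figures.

1/t_eff = 1/t_phys + 1/t_biol = 1/44.5 + 1/227 = 0.026877 per day.
t_eff = 44.5 × 227 / (44.5 + 227) ≈ 37.206 days.
n = log₂(35.5/4.97) ≈ 2.8365; t = 2.8365 × 37.206 ≈ 105.54 days.

110 days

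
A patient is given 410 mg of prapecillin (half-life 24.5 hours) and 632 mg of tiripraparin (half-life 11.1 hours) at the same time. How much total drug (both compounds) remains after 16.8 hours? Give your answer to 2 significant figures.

480 mg

prapecillin: 410 × (1/2)^(16.8/24.5) = 410 × (1/2)^0.68571 ≈ 254.9 mg.
tiripraparin: 632 × (1/2)^(16.8/11.1) = 632 × (1/2)^1.5135 ≈ 221.36 mg.
Total = 254.9 + 221.36 ≈ 476.26 mg.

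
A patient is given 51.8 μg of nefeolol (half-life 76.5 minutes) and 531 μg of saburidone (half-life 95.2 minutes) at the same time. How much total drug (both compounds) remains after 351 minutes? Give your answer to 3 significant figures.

43.4 μg

nefeolol: 51.8 × (1/2)^(351/76.5) = 51.8 × (1/2)^4.5882 ≈ 2.1534 μg.
saburidone: 531 × (1/2)^(351/95.2) = 531 × (1/2)^3.687 ≈ 41.229 μg.
Total = 2.1534 + 41.229 ≈ 43.383 μg.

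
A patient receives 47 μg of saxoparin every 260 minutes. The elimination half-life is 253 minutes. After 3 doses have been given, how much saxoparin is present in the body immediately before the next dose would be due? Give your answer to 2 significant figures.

40 μg

The 3 doses were given 780, 520, 260 minutes ago.
Total = 47·(1/2)^(780/253) + 47·(1/2)^(520/253) + 47·(1/2)^(260/253)
      = 5.5465 + 11.308 + 23.054 ≈ 39.908 μg.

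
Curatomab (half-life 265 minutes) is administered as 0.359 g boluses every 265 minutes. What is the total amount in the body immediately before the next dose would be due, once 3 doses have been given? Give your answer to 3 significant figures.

0.314 g

The 3 doses were given 795, 530, 265 minutes ago.
Total = 0.359·(1/2)^(795/265) + 0.359·(1/2)^(530/265) + 0.359·(1/2)^(265/265)
      = 0.044875 + 0.08975 + 0.1795 ≈ 0.31412 g.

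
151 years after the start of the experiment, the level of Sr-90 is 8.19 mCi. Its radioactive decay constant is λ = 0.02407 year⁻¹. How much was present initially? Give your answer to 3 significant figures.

310 mCi

t½ = ln 2 / λ = 0.69315 / 0.02407 ≈ 28.797 years.
Number of half-lives elapsed: n = 151/28.797 ≈ 5.2436.
A₀ = A × 2^n = 8.19 × 2^5.2436 = 8.19 × 37.886 ≈ 310.28 mCi.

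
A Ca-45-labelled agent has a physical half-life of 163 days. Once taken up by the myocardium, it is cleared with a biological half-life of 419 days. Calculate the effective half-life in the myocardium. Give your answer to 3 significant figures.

117 days

1/t_eff = 1/t_phys + 1/t_biol = 1/163 + 1/419 = 0.0085216 per day.
t_eff = 163 × 419 / (163 + 419) ≈ 117.35 days.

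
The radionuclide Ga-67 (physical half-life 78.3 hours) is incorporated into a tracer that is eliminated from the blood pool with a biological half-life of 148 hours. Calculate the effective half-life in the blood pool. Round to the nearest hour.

1/t_eff = 1/t_phys + 1/t_biol = 1/78.3 + 1/148 = 0.019528 per hour.
t_eff = 78.3 × 148 / (78.3 + 148) ≈ 51.208 hours.

51 hours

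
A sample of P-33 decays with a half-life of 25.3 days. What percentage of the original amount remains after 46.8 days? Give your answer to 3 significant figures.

n = 46.8/25.3 ≈ 1.8498 half-lives.
Fraction remaining = (1/2)^1.8498 ≈ 0.27743, i.e. 27.743%.

27.7%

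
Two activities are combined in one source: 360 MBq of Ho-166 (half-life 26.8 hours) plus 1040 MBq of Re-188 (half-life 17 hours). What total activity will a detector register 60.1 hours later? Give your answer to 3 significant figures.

166 MBq

Ho-166: 360 × (1/2)^(60.1/26.8) = 360 × (1/2)^2.2425 ≈ 76.073 MBq.
Re-188: 1040 × (1/2)^(60.1/17) = 1040 × (1/2)^3.5353 ≈ 89.702 MBq.
Total = 76.073 + 89.702 ≈ 165.78 MBq.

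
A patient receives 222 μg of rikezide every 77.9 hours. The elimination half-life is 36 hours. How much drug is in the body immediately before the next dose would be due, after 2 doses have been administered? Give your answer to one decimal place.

The 2 doses were given 155.8, 77.9 hours ago.
Total = 222·(1/2)^(155.8/36) + 222·(1/2)^(77.9/36)
      = 11.055 + 49.54 ≈ 60.595 μg.

60.6 μg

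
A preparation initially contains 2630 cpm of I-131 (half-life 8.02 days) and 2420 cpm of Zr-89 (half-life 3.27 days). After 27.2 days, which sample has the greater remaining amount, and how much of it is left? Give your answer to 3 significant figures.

I-131: 2630 × (1/2)^3.3915 ≈ 250.61 cpm.
Zr-89: 2420 × (1/2)^8.318 ≈ 7.5829 cpm.
I-131 has more remaining, at ≈ 250.61 cpm.

I-131, 251 cpm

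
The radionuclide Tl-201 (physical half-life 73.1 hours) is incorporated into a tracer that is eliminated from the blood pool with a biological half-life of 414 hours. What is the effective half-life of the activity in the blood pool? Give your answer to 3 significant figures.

1/t_eff = 1/t_phys + 1/t_biol = 1/73.1 + 1/414 = 0.016095 per hour.
t_eff = 73.1 × 414 / (73.1 + 414) ≈ 62.13 hours.

62.1 hours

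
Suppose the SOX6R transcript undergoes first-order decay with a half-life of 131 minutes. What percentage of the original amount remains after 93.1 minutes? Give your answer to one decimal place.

n = 93.1/131 ≈ 0.71069 half-lives.
Fraction remaining = (1/2)^0.71069 ≈ 0.61103, i.e. 61.103%.

61.1%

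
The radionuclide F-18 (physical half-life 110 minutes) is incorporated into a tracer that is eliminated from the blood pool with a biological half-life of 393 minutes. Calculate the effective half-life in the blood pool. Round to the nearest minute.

86 minutes

1/t_eff = 1/t_phys + 1/t_biol = 1/110 + 1/393 = 0.011635 per minute.
t_eff = 110 × 393 / (110 + 393) ≈ 85.944 minutes.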